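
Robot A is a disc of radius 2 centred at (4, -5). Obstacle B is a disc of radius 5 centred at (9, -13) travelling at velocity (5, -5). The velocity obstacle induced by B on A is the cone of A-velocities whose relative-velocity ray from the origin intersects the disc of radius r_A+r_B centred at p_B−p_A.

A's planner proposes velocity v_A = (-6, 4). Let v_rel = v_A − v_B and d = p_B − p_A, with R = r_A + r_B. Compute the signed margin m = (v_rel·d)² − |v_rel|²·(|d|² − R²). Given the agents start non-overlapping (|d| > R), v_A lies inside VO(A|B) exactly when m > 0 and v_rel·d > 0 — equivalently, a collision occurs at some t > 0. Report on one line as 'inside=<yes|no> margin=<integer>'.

d = (5, -8),  |d|² = 89;  R = 2+5 = 7,  c = 89−7² = 40
v_rel = (-11, 9),  |v_rel|² = 202;  v_rel·d = (-11)·(5) + (9)·(-8) = -127
202·t² + 254·t + 40 = 0  ⇒  m = (-127)² − 202·40 = 8049
m = 8049 > 0,  v_rel·d = -127 < 0  ⇒  outside

inside=no margin=8049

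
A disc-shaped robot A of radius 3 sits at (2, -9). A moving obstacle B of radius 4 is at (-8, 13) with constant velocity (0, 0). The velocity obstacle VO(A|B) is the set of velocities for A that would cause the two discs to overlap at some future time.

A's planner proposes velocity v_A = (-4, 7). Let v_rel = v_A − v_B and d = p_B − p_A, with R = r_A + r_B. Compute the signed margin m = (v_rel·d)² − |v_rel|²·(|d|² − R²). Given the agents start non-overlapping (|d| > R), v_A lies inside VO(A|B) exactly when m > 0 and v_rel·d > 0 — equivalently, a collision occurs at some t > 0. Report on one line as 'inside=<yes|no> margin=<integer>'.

d = (-10, 22),  |d|² = 584;  R = 3+4 = 7,  c = 584−7² = 535
v_rel = (-4, 7),  |v_rel|² = 65;  v_rel·d = (-4)·(-10) + (7)·(22) = 194
65·t² − 388·t + 535 = 0  ⇒  m = 194² − 65·535 = 2861
m = 2861 > 0,  v_rel·d = 194 > 0  ⇒  inside

inside=yes margin=2861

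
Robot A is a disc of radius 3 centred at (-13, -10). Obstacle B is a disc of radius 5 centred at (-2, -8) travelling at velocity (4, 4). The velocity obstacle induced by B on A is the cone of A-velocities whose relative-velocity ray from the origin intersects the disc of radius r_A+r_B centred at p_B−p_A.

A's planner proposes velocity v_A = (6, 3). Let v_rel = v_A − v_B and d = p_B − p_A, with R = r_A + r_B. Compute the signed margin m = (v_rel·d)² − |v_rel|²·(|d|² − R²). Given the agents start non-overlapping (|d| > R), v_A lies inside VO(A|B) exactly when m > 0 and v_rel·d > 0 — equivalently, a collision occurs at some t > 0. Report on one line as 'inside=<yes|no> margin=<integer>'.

d = (11, 2),  |d|² = 125;  R = 3+5 = 8,  c = 125−8² = 61
v_rel = (2, -1),  |v_rel|² = 5;  v_rel·d = (2)·(11) + (-1)·(2) = 20
5·t² − 40·t + 61 = 0  ⇒  m = 20² − 5·61 = 95
m = 95 > 0,  v_rel·d = 20 > 0  ⇒  inside

inside=yes margin=95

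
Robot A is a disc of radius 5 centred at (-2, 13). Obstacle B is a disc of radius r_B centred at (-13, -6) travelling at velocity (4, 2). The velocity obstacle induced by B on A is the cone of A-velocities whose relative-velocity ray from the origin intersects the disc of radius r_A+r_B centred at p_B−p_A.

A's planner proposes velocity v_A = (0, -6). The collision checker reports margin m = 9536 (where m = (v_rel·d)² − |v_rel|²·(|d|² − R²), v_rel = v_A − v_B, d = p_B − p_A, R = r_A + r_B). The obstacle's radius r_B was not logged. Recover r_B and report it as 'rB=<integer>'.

m = 9536
d = (-11, -19);  v_rel = (-4, -8),  |v_rel|² = 80
v_rel×d = (-4)·(-19) − (-8)·(-11) = -12
since m = R²·80 − (-12)²:  R² = (144 + 9536) / 80 = 121
R = √121 = 11  ⇒  r_B = 11 − 5 = 6

rB=6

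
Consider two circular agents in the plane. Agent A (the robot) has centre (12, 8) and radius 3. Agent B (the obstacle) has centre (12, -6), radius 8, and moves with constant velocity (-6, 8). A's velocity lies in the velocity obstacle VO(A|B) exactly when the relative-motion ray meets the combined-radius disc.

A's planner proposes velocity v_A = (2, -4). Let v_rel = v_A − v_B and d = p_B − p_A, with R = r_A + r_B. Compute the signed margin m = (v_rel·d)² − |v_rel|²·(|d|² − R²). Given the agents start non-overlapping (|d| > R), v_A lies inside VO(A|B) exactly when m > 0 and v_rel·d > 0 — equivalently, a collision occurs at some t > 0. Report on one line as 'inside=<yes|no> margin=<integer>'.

d = (0, -14),  |d|² = 196;  R = 3+8 = 11,  c = 196−11² = 75
v_rel = (8, -12),  |v_rel|² = 208;  v_rel·d = (8)·(0) + (-12)·(-14) = 168
208·t² − 336·t + 75 = 0  ⇒  m = 168² − 208·75 = 12624
m = 12624 > 0,  v_rel·d = 168 > 0  ⇒  inside

inside=yes margin=12624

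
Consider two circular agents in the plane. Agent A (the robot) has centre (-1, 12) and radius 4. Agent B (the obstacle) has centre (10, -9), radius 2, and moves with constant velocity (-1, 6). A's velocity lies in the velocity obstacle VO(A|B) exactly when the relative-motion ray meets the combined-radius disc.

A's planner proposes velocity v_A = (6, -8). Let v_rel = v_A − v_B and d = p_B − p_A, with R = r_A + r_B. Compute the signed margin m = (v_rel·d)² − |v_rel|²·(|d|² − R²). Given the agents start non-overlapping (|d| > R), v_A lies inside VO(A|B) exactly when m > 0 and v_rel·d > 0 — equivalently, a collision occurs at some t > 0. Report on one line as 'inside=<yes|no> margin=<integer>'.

d = (11, -21),  |d|² = 562;  R = 4+2 = 6,  c = 562−6² = 526
v_rel = (7, -14),  |v_rel|² = 245;  v_rel·d = (7)·(11) + (-14)·(-21) = 371
245·t² − 742·t + 526 = 0  ⇒  m = 371² − 245·526 = 8771
m = 8771 > 0,  v_rel·d = 371 > 0  ⇒  inside

inside=yes margin=8771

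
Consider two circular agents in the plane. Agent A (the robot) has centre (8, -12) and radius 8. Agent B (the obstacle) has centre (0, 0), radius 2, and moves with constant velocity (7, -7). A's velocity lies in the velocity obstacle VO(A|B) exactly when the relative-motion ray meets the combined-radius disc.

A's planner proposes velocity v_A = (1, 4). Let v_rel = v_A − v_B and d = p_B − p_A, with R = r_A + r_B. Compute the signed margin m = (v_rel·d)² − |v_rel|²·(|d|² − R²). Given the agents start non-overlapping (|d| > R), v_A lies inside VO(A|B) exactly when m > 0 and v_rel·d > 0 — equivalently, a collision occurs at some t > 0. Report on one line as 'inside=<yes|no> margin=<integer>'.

d = (-8, 12),  |d|² = 208;  R = 8+2 = 10,  c = 208−10² = 108
v_rel = (-6, 11),  |v_rel|² = 157;  v_rel·d = (-6)·(-8) + (11)·(12) = 180
157·t² − 360·t + 108 = 0  ⇒  m = 180² − 157·108 = 15444
m = 15444 > 0,  v_rel·d = 180 > 0  ⇒  inside

inside=yes margin=15444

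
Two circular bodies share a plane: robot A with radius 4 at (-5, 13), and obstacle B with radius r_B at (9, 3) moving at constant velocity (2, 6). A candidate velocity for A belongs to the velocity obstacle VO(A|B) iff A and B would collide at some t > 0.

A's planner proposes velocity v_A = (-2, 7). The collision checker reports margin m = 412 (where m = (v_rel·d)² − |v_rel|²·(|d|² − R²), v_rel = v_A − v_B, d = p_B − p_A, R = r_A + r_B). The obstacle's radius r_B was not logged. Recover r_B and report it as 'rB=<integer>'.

m = 412
d = (14, -10);  v_rel = (-4, 1),  |v_rel|² = 17
v_rel×d = (-4)·(-10) − (1)·(14) = 26
since m = R²·17 − 26²:  R² = (676 + 412) / 17 = 64
R = √64 = 8  ⇒  r_B = 8 − 4 = 4

rB=4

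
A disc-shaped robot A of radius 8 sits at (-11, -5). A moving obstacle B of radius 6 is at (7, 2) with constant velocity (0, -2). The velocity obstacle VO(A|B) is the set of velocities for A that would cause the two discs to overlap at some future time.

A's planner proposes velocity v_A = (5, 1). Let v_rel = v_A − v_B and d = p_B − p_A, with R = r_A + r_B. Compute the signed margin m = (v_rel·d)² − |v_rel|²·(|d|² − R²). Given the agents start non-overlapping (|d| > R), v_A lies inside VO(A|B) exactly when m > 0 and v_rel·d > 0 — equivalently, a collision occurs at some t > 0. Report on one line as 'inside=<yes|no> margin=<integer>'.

d = (18, 7),  |d|² = 373;  R = 8+6 = 14,  c = 373−14² = 177
v_rel = (5, 3),  |v_rel|² = 34;  v_rel·d = (5)·(18) + (3)·(7) = 111
34·t² − 222·t + 177 = 0  ⇒  m = 111² − 34·177 = 6303
m = 6303 > 0,  v_rel·d = 111 > 0  ⇒  inside

inside=yes margin=6303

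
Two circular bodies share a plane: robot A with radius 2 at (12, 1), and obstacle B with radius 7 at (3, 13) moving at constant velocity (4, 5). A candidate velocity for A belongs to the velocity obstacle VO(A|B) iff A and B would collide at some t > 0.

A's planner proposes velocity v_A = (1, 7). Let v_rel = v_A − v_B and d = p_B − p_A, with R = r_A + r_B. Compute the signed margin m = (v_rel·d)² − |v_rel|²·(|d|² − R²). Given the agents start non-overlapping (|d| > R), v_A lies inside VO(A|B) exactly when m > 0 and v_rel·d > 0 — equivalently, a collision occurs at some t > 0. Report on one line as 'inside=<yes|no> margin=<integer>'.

d = (-9, 12),  |d|² = 225;  R = 2+7 = 9,  c = 225−9² = 144
v_rel = (-3, 2),  |v_rel|² = 13;  v_rel·d = (-3)·(-9) + (2)·(12) = 51
13·t² − 102·t + 144 = 0  ⇒  m = 51² − 13·144 = 729
m = 729 > 0,  v_rel·d = 51 > 0  ⇒  inside

inside=yes margin=729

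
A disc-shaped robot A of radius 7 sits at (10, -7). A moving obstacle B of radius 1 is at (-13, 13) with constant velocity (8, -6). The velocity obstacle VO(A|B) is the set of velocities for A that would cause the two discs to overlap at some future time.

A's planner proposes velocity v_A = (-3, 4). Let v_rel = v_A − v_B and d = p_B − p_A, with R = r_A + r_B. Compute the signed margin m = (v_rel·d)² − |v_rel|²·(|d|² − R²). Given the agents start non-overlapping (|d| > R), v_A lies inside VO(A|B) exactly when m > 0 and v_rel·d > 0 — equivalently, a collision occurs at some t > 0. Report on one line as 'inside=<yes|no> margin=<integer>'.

d = (-23, 20),  |d|² = 929;  R = 7+1 = 8,  c = 929−8² = 865
v_rel = (-11, 10),  |v_rel|² = 221;  v_rel·d = (-11)·(-23) + (10)·(20) = 453
221·t² − 906·t + 865 = 0  ⇒  m = 453² − 221·865 = 14044
m = 14044 > 0,  v_rel·d = 453 > 0  ⇒  inside

inside=yes margin=14044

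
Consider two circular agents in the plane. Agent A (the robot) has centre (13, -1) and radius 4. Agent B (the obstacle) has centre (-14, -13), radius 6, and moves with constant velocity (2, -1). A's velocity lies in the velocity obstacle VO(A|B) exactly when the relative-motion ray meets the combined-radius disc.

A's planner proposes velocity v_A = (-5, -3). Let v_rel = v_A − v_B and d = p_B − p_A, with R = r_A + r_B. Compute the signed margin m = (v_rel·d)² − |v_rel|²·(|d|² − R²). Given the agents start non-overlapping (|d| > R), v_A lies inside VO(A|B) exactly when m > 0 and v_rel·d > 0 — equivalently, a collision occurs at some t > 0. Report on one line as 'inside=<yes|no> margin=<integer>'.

d = (-27, -12),  |d|² = 873;  R = 4+6 = 10,  c = 873−10² = 773
v_rel = (-7, -2),  |v_rel|² = 53;  v_rel·d = (-7)·(-27) + (-2)·(-12) = 213
53·t² − 426·t + 773 = 0  ⇒  m = 213² − 53·773 = 4400
m = 4400 > 0,  v_rel·d = 213 > 0  ⇒  inside

inside=yes margin=4400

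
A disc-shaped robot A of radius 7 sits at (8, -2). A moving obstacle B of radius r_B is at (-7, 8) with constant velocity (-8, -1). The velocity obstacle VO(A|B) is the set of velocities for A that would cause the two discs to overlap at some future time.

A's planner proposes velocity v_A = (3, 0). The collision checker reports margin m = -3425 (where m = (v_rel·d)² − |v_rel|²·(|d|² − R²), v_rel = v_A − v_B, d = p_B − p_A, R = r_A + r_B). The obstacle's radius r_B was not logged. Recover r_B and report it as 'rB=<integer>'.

m = -3425
d = (-15, 10);  v_rel = (11, 1),  |v_rel|² = 122
v_rel×d = (11)·(10) − (1)·(-15) = 125
since m = R²·122 − 125²:  R² = (15625 + -3425) / 122 = 100
R = √100 = 10  ⇒  r_B = 10 − 7 = 3

rB=3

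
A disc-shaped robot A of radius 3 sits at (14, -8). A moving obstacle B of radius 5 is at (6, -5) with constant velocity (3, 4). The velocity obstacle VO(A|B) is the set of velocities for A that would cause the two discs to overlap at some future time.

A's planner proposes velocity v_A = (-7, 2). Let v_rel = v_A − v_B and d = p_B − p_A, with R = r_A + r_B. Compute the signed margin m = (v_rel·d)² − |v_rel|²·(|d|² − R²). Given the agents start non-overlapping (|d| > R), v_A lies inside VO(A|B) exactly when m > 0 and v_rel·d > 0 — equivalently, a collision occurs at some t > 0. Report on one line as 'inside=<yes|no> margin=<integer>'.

d = (-8, 3),  |d|² = 73;  R = 3+5 = 8,  c = 73−8² = 9
v_rel = (-10, -2),  |v_rel|² = 104;  v_rel·d = (-10)·(-8) + (-2)·(3) = 74
104·t² − 148·t + 9 = 0  ⇒  m = 74² − 104·9 = 4540
m = 4540 > 0,  v_rel·d = 74 > 0  ⇒  inside

inside=yes margin=4540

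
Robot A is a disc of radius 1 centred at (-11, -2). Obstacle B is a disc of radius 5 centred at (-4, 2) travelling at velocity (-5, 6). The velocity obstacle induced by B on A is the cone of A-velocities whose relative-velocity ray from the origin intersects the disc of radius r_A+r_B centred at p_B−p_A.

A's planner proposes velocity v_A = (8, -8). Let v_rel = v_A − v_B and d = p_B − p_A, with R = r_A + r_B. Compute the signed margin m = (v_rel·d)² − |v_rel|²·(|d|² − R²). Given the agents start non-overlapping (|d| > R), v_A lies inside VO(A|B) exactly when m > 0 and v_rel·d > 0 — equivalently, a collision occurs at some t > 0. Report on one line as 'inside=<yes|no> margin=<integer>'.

d = (7, 4),  |d|² = 65;  R = 1+5 = 6,  c = 65−6² = 29
v_rel = (13, -14),  |v_rel|² = 365;  v_rel·d = (13)·(7) + (-14)·(4) = 35
365·t² − 70·t + 29 = 0  ⇒  m = 35² − 365·29 = -9360
m = -9360 < 0,  v_rel·d = 35 > 0  ⇒  outside

inside=no margin=-9360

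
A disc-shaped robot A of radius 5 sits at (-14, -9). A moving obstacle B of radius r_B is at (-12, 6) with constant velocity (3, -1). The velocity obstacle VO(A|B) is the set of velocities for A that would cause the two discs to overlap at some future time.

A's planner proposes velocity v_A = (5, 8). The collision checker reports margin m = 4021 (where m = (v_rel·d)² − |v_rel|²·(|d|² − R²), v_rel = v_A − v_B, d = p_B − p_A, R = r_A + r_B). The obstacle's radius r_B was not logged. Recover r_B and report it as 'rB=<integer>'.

m = 4021
d = (2, 15);  v_rel = (2, 9),  |v_rel|² = 85
v_rel×d = (2)·(15) − (9)·(2) = 12
since m = R²·85 − 12²:  R² = (144 + 4021) / 85 = 49
R = √49 = 7  ⇒  r_B = 7 − 5 = 2

rB=2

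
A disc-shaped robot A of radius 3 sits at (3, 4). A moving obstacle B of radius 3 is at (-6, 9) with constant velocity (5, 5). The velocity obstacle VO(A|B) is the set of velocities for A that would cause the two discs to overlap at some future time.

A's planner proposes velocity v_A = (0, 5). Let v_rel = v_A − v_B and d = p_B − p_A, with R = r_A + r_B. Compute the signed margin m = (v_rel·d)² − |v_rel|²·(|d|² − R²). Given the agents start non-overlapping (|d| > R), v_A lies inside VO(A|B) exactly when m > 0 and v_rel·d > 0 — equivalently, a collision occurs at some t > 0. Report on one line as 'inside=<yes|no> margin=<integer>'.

d = (-9, 5),  |d|² = 106;  R = 3+3 = 6,  c = 106−6² = 70
v_rel = (-5, 0),  |v_rel|² = 25;  v_rel·d = (-5)·(-9) + (0)·(5) = 45
25·t² − 90·t + 70 = 0  ⇒  m = 45² − 25·70 = 275
m = 275 > 0,  v_rel·d = 45 > 0  ⇒  inside

inside=yes margin=275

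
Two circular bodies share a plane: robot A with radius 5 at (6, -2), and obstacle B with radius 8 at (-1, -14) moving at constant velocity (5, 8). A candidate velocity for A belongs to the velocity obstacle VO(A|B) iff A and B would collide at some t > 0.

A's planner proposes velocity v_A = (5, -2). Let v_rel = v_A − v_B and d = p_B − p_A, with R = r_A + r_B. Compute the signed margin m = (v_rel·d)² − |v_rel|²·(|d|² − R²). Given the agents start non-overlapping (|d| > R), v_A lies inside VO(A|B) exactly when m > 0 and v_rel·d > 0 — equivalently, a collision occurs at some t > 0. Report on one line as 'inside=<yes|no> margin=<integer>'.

d = (-7, -12),  |d|² = 193;  R = 5+8 = 13,  c = 193−13² = 24
v_rel = (0, -10),  |v_rel|² = 100;  v_rel·d = (0)·(-7) + (-10)·(-12) = 120
100·t² − 240·t + 24 = 0  ⇒  m = 120² − 100·24 = 12000
m = 12000 > 0,  v_rel·d = 120 > 0  ⇒  inside

inside=yes margin=12000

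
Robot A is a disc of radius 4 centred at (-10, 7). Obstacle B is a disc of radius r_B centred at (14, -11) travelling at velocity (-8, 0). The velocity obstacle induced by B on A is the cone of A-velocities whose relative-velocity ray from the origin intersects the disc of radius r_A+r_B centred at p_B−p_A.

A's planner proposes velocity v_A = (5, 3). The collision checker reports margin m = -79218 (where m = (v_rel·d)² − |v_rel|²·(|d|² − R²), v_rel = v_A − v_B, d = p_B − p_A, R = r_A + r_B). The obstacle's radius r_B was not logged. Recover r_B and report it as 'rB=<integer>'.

m = -79218
d = (24, -18);  v_rel = (13, 3),  |v_rel|² = 178
v_rel×d = (13)·(-18) − (3)·(24) = -306
since m = R²·178 − (-306)²:  R² = (93636 + -79218) / 178 = 81
R = √81 = 9  ⇒  r_B = 9 − 4 = 5

rB=5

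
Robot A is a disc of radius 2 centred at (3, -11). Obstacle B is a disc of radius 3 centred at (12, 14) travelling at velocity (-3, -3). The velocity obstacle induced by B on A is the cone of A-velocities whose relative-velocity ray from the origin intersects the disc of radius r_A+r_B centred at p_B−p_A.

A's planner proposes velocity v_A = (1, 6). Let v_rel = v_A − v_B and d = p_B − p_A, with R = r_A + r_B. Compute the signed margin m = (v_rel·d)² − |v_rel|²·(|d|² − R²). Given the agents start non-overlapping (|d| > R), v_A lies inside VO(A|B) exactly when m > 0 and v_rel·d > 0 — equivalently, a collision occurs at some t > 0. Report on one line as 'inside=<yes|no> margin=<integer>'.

d = (9, 25),  |d|² = 706;  R = 2+3 = 5,  c = 706−5² = 681
v_rel = (4, 9),  |v_rel|² = 97;  v_rel·d = (4)·(9) + (9)·(25) = 261
97·t² − 522·t + 681 = 0  ⇒  m = 261² − 97·681 = 2064
m = 2064 > 0,  v_rel·d = 261 > 0  ⇒  inside

inside=yes margin=2064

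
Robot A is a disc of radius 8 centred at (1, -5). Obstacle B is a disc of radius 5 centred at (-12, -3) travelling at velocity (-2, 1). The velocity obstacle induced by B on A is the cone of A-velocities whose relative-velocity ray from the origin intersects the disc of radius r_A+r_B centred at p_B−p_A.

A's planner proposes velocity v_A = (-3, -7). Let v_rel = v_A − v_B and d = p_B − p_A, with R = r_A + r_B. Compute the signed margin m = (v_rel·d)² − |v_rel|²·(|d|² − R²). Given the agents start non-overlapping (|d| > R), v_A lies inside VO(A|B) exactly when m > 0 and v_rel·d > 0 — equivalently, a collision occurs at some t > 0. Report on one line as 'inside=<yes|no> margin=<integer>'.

d = (-13, 2),  |d|² = 173;  R = 8+5 = 13,  c = 173−13² = 4
v_rel = (-1, -8),  |v_rel|² = 65;  v_rel·d = (-1)·(-13) + (-8)·(2) = -3
65·t² + 6·t + 4 = 0  ⇒  m = (-3)² − 65·4 = -251
m = -251 < 0,  v_rel·d = -3 < 0  ⇒  outside

inside=no margin=-251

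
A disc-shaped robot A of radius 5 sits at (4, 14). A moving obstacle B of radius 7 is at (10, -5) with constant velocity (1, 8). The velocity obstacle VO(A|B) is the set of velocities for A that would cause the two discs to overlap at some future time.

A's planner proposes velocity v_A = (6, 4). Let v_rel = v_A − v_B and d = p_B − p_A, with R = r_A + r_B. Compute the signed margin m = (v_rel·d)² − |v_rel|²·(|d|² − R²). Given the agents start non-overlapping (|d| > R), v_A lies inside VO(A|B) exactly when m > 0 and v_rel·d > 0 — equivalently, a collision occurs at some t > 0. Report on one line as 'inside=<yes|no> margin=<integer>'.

d = (6, -19),  |d|² = 397;  R = 5+7 = 12,  c = 397−12² = 253
v_rel = (5, -4),  |v_rel|² = 41;  v_rel·d = (5)·(6) + (-4)·(-19) = 106
41·t² − 212·t + 253 = 0  ⇒  m = 106² − 41·253 = 863
m = 863 > 0,  v_rel·d = 106 > 0  ⇒  inside

inside=yes margin=863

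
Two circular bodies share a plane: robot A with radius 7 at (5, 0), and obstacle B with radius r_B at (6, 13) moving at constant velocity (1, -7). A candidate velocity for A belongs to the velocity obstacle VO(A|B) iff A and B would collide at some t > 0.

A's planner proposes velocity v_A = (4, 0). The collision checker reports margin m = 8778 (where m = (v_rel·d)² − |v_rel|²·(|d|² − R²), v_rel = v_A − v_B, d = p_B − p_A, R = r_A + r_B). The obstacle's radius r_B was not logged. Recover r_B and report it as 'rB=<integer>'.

m = 8778
d = (1, 13);  v_rel = (3, 7),  |v_rel|² = 58
v_rel×d = (3)·(13) − (7)·(1) = 32
since m = R²·58 − 32²:  R² = (1024 + 8778) / 58 = 169
R = √169 = 13  ⇒  r_B = 13 − 7 = 6

rB=6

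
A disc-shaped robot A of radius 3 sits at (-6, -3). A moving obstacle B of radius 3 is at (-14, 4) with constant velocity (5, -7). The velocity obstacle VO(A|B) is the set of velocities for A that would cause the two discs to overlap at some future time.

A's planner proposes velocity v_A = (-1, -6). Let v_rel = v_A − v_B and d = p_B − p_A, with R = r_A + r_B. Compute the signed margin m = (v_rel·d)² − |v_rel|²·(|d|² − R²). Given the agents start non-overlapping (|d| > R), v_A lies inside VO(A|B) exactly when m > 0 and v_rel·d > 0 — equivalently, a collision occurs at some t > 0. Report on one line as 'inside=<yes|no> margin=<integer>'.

d = (-8, 7),  |d|² = 113;  R = 3+3 = 6,  c = 113−6² = 77
v_rel = (-6, 1),  |v_rel|² = 37;  v_rel·d = (-6)·(-8) + (1)·(7) = 55
37·t² − 110·t + 77 = 0  ⇒  m = 55² − 37·77 = 176
m = 176 > 0,  v_rel·d = 55 > 0  ⇒  inside

inside=yes margin=176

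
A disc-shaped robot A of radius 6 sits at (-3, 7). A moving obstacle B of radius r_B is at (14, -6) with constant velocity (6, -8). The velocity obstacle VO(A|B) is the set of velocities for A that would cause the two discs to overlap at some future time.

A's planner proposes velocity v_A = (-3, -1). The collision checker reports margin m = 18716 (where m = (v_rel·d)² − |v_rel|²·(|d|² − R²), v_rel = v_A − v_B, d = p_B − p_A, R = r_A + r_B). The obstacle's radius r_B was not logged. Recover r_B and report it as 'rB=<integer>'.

m = 18716
d = (17, -13);  v_rel = (-9, 7),  |v_rel|² = 130
v_rel×d = (-9)·(-13) − (7)·(17) = -2
since m = R²·130 − (-2)²:  R² = (4 + 18716) / 130 = 144
R = √144 = 12  ⇒  r_B = 12 − 6 = 6

rB=6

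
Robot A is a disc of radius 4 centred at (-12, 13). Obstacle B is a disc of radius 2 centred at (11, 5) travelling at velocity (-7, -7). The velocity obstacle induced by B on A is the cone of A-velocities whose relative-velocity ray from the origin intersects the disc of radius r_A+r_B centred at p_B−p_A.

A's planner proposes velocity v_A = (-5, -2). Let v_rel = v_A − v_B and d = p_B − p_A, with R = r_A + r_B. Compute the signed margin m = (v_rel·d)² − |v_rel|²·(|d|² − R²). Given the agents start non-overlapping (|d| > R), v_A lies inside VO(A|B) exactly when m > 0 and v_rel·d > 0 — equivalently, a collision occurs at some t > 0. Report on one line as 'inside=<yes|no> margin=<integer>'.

d = (23, -8),  |d|² = 593;  R = 4+2 = 6,  c = 593−6² = 557
v_rel = (2, 5),  |v_rel|² = 29;  v_rel·d = (2)·(23) + (5)·(-8) = 6
29·t² − 12·t + 557 = 0  ⇒  m = 6² − 29·557 = -16117
m = -16117 < 0,  v_rel·d = 6 > 0  ⇒  outside

inside=no margin=-16117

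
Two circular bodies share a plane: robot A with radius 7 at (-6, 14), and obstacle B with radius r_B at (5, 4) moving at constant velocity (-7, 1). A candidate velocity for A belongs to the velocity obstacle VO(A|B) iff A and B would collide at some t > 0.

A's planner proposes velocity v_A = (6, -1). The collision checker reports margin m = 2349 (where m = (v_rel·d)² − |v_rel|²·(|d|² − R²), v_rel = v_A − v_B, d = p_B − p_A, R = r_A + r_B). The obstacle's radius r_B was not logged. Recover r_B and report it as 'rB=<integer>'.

m = 2349
d = (11, -10);  v_rel = (13, -2),  |v_rel|² = 173
v_rel×d = (13)·(-10) − (-2)·(11) = -108
since m = R²·173 − (-108)²:  R² = (11664 + 2349) / 173 = 81
R = √81 = 9  ⇒  r_B = 9 − 7 = 2

rB=2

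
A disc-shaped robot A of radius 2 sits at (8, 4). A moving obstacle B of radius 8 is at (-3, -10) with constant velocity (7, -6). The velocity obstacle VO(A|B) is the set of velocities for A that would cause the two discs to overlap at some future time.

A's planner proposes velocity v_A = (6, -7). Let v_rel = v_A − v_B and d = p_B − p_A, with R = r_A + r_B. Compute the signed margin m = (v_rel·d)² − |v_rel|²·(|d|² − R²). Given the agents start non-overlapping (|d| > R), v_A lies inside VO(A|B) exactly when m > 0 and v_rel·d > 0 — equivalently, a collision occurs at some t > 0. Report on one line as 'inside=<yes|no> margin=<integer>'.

d = (-11, -14),  |d|² = 317;  R = 2+8 = 10,  c = 317−10² = 217
v_rel = (-1, -1),  |v_rel|² = 2;  v_rel·d = (-1)·(-11) + (-1)·(-14) = 25
2·t² − 50·t + 217 = 0  ⇒  m = 25² − 2·217 = 191
m = 191 > 0,  v_rel·d = 25 > 0  ⇒  inside

inside=yes margin=191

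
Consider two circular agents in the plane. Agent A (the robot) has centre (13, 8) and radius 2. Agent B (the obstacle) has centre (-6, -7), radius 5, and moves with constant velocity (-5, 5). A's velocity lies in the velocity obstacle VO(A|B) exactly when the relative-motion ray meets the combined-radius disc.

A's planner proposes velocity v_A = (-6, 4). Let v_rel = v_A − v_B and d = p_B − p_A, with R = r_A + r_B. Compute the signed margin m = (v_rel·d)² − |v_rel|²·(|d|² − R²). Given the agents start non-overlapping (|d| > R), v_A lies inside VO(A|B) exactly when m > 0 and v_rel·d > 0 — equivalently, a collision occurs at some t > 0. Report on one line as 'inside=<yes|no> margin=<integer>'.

d = (-19, -15),  |d|² = 586;  R = 2+5 = 7,  c = 586−7² = 537
v_rel = (-1, -1),  |v_rel|² = 2;  v_rel·d = (-1)·(-19) + (-1)·(-15) = 34
2·t² − 68·t + 537 = 0  ⇒  m = 34² − 2·537 = 82
m = 82 > 0,  v_rel·d = 34 > 0  ⇒  inside

inside=yes margin=82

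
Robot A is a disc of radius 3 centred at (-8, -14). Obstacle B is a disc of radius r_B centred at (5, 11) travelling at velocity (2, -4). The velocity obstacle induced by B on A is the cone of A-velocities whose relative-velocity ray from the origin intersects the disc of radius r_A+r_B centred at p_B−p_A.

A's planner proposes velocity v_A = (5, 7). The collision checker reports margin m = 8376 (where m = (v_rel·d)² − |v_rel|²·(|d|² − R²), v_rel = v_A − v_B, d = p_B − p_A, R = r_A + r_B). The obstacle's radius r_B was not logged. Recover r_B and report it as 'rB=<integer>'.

m = 8376
d = (13, 25);  v_rel = (3, 11),  |v_rel|² = 130
v_rel×d = (3)·(25) − (11)·(13) = -68
since m = R²·130 − (-68)²:  R² = (4624 + 8376) / 130 = 100
R = √100 = 10  ⇒  r_B = 10 − 3 = 7

rB=7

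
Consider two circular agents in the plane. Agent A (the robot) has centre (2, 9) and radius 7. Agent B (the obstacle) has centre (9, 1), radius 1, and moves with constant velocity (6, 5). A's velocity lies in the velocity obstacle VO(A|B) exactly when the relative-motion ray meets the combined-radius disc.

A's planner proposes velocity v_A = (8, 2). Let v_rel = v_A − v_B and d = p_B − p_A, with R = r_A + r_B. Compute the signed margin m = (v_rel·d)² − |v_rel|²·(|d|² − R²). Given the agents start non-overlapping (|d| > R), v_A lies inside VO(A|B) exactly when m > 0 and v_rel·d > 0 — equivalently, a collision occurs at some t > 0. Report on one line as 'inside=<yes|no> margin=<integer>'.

d = (7, -8),  |d|² = 113;  R = 7+1 = 8,  c = 113−8² = 49
v_rel = (2, -3),  |v_rel|² = 13;  v_rel·d = (2)·(7) + (-3)·(-8) = 38
13·t² − 76·t + 49 = 0  ⇒  m = 38² − 13·49 = 807
m = 807 > 0,  v_rel·d = 38 > 0  ⇒  inside

inside=yes margin=807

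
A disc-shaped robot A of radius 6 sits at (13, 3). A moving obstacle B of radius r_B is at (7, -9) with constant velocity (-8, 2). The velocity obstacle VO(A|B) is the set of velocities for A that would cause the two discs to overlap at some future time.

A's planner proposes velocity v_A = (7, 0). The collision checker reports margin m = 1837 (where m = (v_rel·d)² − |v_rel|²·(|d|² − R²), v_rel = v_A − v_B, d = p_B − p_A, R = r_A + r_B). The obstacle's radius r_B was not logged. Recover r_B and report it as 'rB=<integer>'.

m = 1837
d = (-6, -12);  v_rel = (15, -2),  |v_rel|² = 229
v_rel×d = (15)·(-12) − (-2)·(-6) = -192
since m = R²·229 − (-192)²:  R² = (36864 + 1837) / 229 = 169
R = √169 = 13  ⇒  r_B = 13 − 6 = 7

rB=7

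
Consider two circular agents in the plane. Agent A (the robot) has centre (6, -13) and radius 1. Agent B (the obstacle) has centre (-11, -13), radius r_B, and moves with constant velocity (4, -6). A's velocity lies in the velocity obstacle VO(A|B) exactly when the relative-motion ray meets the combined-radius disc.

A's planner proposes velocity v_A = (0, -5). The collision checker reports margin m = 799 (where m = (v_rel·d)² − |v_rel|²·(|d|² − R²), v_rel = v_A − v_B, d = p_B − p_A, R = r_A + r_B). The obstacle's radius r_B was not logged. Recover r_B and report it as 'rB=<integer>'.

m = 799
d = (-17, 0);  v_rel = (-4, 1),  |v_rel|² = 17
v_rel×d = (-4)·(0) − (1)·(-17) = 17
since m = R²·17 − 17²:  R² = (289 + 799) / 17 = 64
R = √64 = 8  ⇒  r_B = 8 − 1 = 7

rB=7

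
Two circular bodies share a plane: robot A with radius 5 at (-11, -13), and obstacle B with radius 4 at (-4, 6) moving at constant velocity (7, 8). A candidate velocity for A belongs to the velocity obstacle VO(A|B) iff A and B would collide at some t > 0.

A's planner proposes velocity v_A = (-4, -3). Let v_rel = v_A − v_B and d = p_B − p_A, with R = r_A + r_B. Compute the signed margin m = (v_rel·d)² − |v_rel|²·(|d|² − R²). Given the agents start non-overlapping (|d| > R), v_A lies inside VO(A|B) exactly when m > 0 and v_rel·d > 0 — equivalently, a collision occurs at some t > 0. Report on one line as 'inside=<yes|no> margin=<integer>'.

d = (7, 19),  |d|² = 410;  R = 5+4 = 9,  c = 410−9² = 329
v_rel = (-11, -11),  |v_rel|² = 242;  v_rel·d = (-11)·(7) + (-11)·(19) = -286
242·t² + 572·t + 329 = 0  ⇒  m = (-286)² − 242·329 = 2178
m = 2178 > 0,  v_rel·d = -286 < 0  ⇒  outside

inside=no margin=2178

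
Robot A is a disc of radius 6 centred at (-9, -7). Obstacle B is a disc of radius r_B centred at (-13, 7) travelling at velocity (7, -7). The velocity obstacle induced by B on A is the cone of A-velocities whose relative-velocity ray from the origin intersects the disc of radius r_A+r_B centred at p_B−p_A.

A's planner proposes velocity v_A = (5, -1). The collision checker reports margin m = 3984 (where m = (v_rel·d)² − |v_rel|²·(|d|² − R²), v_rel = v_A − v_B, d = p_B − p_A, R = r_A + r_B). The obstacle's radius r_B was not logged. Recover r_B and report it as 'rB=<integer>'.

m = 3984
d = (-4, 14);  v_rel = (-2, 6),  |v_rel|² = 40
v_rel×d = (-2)·(14) − (6)·(-4) = -4
since m = R²·40 − (-4)²:  R² = (16 + 3984) / 40 = 100
R = √100 = 10  ⇒  r_B = 10 − 6 = 4

rB=4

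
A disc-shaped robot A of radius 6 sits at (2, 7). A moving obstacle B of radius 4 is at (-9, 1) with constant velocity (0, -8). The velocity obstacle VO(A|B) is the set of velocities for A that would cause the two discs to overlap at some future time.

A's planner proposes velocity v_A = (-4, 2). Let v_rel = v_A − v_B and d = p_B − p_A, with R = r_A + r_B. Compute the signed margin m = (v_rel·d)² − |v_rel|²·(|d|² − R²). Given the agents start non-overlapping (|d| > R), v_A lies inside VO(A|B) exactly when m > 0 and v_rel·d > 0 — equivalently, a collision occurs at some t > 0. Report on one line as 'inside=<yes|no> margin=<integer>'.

d = (-11, -6),  |d|² = 157;  R = 6+4 = 10,  c = 157−10² = 57
v_rel = (-4, 10),  |v_rel|² = 116;  v_rel·d = (-4)·(-11) + (10)·(-6) = -16
116·t² + 32·t + 57 = 0  ⇒  m = (-16)² − 116·57 = -6356
m = -6356 < 0,  v_rel·d = -16 < 0  ⇒  outside

inside=no margin=-6356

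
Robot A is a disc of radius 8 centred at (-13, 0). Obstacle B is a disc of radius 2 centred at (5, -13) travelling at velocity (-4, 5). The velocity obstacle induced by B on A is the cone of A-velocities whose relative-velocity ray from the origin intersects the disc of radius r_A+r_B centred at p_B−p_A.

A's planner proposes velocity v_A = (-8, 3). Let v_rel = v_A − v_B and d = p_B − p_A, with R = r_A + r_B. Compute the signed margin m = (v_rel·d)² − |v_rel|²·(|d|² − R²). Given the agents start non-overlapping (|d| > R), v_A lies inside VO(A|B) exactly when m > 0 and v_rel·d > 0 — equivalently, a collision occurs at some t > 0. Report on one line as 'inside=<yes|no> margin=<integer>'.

d = (18, -13),  |d|² = 493;  R = 8+2 = 10,  c = 493−10² = 393
v_rel = (-4, -2),  |v_rel|² = 20;  v_rel·d = (-4)·(18) + (-2)·(-13) = -46
20·t² + 92·t + 393 = 0  ⇒  m = (-46)² − 20·393 = -5744
m = -5744 < 0,  v_rel·d = -46 < 0  ⇒  outside

inside=no margin=-5744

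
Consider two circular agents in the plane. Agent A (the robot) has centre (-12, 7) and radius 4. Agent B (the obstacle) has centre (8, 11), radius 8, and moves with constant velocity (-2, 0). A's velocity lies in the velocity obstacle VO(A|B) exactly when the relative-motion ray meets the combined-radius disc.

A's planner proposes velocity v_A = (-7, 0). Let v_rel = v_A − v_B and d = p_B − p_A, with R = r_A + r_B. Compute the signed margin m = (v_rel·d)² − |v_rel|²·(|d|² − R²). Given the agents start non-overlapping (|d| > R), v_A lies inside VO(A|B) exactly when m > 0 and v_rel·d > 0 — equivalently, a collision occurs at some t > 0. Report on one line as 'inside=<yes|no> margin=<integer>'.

d = (20, 4),  |d|² = 416;  R = 4+8 = 12,  c = 416−12² = 272
v_rel = (-5, 0),  |v_rel|² = 25;  v_rel·d = (-5)·(20) + (0)·(4) = -100
25·t² + 200·t + 272 = 0  ⇒  m = (-100)² − 25·272 = 3200
m = 3200 > 0,  v_rel·d = -100 < 0  ⇒  outside

inside=no margin=3200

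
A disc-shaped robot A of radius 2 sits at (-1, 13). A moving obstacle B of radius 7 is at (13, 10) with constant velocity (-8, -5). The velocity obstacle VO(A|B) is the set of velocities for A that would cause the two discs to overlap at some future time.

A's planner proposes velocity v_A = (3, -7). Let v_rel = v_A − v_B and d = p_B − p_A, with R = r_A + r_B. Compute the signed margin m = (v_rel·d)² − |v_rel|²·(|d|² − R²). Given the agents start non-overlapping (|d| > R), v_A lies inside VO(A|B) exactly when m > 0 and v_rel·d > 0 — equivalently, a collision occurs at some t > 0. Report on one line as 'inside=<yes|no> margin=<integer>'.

d = (14, -3),  |d|² = 205;  R = 2+7 = 9,  c = 205−9² = 124
v_rel = (11, -2),  |v_rel|² = 125;  v_rel·d = (11)·(14) + (-2)·(-3) = 160
125·t² − 320·t + 124 = 0  ⇒  m = 160² − 125·124 = 10100
m = 10100 > 0,  v_rel·d = 160 > 0  ⇒  inside

inside=yes margin=10100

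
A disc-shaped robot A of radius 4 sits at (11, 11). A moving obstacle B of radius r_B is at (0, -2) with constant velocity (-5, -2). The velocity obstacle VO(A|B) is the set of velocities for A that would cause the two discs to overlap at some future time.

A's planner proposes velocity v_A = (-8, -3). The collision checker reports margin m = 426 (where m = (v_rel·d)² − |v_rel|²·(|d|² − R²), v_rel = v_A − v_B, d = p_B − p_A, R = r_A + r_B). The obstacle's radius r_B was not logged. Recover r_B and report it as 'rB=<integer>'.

m = 426
d = (-11, -13);  v_rel = (-3, -1),  |v_rel|² = 10
v_rel×d = (-3)·(-13) − (-1)·(-11) = 28
since m = R²·10 − 28²:  R² = (784 + 426) / 10 = 121
R = √121 = 11  ⇒  r_B = 11 − 4 = 7

rB=7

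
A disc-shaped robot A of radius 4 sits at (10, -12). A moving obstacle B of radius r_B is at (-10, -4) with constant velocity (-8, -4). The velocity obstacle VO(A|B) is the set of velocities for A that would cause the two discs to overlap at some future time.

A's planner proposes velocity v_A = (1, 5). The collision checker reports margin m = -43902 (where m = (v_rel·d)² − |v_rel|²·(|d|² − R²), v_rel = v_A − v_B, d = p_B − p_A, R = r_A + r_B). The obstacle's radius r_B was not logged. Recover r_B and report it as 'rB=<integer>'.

m = -43902
d = (-20, 8);  v_rel = (9, 9),  |v_rel|² = 162
v_rel×d = (9)·(8) − (9)·(-20) = 252
since m = R²·162 − 252²:  R² = (63504 + -43902) / 162 = 121
R = √121 = 11  ⇒  r_B = 11 − 4 = 7

rB=7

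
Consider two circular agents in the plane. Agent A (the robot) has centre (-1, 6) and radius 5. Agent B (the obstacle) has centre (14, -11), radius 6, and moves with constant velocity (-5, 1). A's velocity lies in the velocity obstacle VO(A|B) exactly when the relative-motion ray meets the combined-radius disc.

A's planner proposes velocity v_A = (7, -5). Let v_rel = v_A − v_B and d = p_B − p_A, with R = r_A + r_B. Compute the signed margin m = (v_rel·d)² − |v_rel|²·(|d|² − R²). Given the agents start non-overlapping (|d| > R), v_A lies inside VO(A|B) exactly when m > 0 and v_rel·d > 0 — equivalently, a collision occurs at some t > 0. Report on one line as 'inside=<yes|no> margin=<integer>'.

d = (15, -17),  |d|² = 514;  R = 5+6 = 11,  c = 514−11² = 393
v_rel = (12, -6),  |v_rel|² = 180;  v_rel·d = (12)·(15) + (-6)·(-17) = 282
180·t² − 564·t + 393 = 0  ⇒  m = 282² − 180·393 = 8784
m = 8784 > 0,  v_rel·d = 282 > 0  ⇒  inside

inside=yes margin=8784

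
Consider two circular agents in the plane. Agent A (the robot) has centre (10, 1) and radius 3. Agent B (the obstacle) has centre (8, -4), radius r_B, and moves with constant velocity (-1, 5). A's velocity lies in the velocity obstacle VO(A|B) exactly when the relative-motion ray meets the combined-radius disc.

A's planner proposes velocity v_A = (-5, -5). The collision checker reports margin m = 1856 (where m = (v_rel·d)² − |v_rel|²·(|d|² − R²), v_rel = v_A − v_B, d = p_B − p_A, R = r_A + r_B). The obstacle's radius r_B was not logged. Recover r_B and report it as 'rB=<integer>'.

m = 1856
d = (-2, -5);  v_rel = (-4, -10),  |v_rel|² = 116
v_rel×d = (-4)·(-5) − (-10)·(-2) = 0
since m = R²·116 − 0²:  R² = (0 + 1856) / 116 = 16
R = √16 = 4  ⇒  r_B = 4 − 3 = 1

rB=1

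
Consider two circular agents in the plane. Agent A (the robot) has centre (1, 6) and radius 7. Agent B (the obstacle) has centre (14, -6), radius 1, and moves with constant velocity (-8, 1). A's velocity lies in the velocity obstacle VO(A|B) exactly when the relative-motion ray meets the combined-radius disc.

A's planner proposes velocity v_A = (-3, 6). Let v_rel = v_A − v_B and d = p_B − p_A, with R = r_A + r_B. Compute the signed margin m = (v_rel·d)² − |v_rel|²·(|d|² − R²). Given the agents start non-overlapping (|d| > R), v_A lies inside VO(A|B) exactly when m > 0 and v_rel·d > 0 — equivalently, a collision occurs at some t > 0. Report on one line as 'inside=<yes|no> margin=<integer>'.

d = (13, -12),  |d|² = 313;  R = 7+1 = 8,  c = 313−8² = 249
v_rel = (5, 5),  |v_rel|² = 50;  v_rel·d = (5)·(13) + (5)·(-12) = 5
50·t² − 10·t + 249 = 0  ⇒  m = 5² − 50·249 = -12425
m = -12425 < 0,  v_rel·d = 5 > 0  ⇒  outside

inside=no margin=-12425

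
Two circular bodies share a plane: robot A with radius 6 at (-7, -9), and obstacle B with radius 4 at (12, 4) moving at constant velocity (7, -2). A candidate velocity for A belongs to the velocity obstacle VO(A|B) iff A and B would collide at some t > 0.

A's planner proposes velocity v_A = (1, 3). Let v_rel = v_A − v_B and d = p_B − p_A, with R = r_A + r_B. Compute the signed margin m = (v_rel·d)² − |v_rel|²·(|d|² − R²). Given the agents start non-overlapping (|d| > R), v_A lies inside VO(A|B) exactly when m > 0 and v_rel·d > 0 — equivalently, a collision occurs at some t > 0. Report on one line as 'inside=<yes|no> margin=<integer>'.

d = (19, 13),  |d|² = 530;  R = 6+4 = 10,  c = 530−10² = 430
v_rel = (-6, 5),  |v_rel|² = 61;  v_rel·d = (-6)·(19) + (5)·(13) = -49
61·t² + 98·t + 430 = 0  ⇒  m = (-49)² − 61·430 = -23829
m = -23829 < 0,  v_rel·d = -49 < 0  ⇒  outside

inside=no margin=-23829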